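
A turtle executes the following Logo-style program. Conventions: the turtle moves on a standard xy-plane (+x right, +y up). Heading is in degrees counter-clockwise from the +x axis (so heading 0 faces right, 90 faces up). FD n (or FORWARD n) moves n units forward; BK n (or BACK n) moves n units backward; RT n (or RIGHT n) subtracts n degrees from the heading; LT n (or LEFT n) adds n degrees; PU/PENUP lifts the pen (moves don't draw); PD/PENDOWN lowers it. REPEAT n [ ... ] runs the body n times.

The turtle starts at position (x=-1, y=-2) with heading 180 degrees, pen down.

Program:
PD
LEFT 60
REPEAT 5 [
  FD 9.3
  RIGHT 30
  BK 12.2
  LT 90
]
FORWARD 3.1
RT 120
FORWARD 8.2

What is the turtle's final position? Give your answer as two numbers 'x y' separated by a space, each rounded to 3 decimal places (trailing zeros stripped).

Answer: -1.266 11.201

Derivation:
Executing turtle program step by step:
Start: pos=(-1,-2), heading=180, pen down
PD: pen down
LT 60: heading 180 -> 240
REPEAT 5 [
  -- iteration 1/5 --
  FD 9.3: (-1,-2) -> (-5.65,-10.054) [heading=240, draw]
  RT 30: heading 240 -> 210
  BK 12.2: (-5.65,-10.054) -> (4.916,-3.954) [heading=210, draw]
  LT 90: heading 210 -> 300
  -- iteration 2/5 --
  FD 9.3: (4.916,-3.954) -> (9.566,-12.008) [heading=300, draw]
  RT 30: heading 300 -> 270
  BK 12.2: (9.566,-12.008) -> (9.566,0.192) [heading=270, draw]
  LT 90: heading 270 -> 0
  -- iteration 3/5 --
  FD 9.3: (9.566,0.192) -> (18.866,0.192) [heading=0, draw]
  RT 30: heading 0 -> 330
  BK 12.2: (18.866,0.192) -> (8.3,6.292) [heading=330, draw]
  LT 90: heading 330 -> 60
  -- iteration 4/5 --
  FD 9.3: (8.3,6.292) -> (12.95,14.346) [heading=60, draw]
  RT 30: heading 60 -> 30
  BK 12.2: (12.95,14.346) -> (2.384,8.246) [heading=30, draw]
  LT 90: heading 30 -> 120
  -- iteration 5/5 --
  FD 9.3: (2.384,8.246) -> (-2.266,16.3) [heading=120, draw]
  RT 30: heading 120 -> 90
  BK 12.2: (-2.266,16.3) -> (-2.266,4.1) [heading=90, draw]
  LT 90: heading 90 -> 180
]
FD 3.1: (-2.266,4.1) -> (-5.366,4.1) [heading=180, draw]
RT 120: heading 180 -> 60
FD 8.2: (-5.366,4.1) -> (-1.266,11.201) [heading=60, draw]
Final: pos=(-1.266,11.201), heading=60, 12 segment(s) drawn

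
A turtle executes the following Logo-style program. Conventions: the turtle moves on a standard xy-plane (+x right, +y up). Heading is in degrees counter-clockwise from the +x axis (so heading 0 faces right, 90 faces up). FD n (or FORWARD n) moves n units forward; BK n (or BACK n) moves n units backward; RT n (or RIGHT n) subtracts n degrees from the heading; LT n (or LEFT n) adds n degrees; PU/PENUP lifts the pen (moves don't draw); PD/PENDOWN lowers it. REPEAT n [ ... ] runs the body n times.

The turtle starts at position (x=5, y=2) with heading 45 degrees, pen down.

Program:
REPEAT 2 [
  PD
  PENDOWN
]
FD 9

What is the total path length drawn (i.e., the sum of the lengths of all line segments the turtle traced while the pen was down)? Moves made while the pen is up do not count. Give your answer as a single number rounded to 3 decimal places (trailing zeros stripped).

Executing turtle program step by step:
Start: pos=(5,2), heading=45, pen down
REPEAT 2 [
  -- iteration 1/2 --
  PD: pen down
  PD: pen down
  -- iteration 2/2 --
  PD: pen down
  PD: pen down
]
FD 9: (5,2) -> (11.364,8.364) [heading=45, draw]
Final: pos=(11.364,8.364), heading=45, 1 segment(s) drawn

Segment lengths:
  seg 1: (5,2) -> (11.364,8.364), length = 9
Total = 9

Answer: 9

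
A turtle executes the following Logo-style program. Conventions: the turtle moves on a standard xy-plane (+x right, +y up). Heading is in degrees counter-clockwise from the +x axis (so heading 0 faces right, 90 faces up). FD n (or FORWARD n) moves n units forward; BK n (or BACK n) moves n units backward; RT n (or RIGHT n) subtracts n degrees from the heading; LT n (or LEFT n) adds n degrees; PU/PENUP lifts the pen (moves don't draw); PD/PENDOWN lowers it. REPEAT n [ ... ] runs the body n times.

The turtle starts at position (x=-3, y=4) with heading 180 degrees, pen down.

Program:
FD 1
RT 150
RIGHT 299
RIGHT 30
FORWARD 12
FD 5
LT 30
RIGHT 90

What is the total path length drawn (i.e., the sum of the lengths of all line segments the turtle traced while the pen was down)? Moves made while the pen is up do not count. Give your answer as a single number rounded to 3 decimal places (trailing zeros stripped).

Answer: 18

Derivation:
Executing turtle program step by step:
Start: pos=(-3,4), heading=180, pen down
FD 1: (-3,4) -> (-4,4) [heading=180, draw]
RT 150: heading 180 -> 30
RT 299: heading 30 -> 91
RT 30: heading 91 -> 61
FD 12: (-4,4) -> (1.818,14.495) [heading=61, draw]
FD 5: (1.818,14.495) -> (4.242,18.869) [heading=61, draw]
LT 30: heading 61 -> 91
RT 90: heading 91 -> 1
Final: pos=(4.242,18.869), heading=1, 3 segment(s) drawn

Segment lengths:
  seg 1: (-3,4) -> (-4,4), length = 1
  seg 2: (-4,4) -> (1.818,14.495), length = 12
  seg 3: (1.818,14.495) -> (4.242,18.869), length = 5
Total = 18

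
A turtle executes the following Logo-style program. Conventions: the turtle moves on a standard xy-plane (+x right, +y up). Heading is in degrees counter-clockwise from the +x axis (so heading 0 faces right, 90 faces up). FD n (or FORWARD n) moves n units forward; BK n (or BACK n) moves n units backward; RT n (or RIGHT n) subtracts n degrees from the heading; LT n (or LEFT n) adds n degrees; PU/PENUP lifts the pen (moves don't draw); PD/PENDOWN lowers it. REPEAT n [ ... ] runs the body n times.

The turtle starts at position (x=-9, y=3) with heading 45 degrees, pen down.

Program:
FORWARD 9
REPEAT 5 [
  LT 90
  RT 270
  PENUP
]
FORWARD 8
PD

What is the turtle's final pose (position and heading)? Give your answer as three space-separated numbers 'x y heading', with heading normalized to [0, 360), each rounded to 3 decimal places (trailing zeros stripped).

Executing turtle program step by step:
Start: pos=(-9,3), heading=45, pen down
FD 9: (-9,3) -> (-2.636,9.364) [heading=45, draw]
REPEAT 5 [
  -- iteration 1/5 --
  LT 90: heading 45 -> 135
  RT 270: heading 135 -> 225
  PU: pen up
  -- iteration 2/5 --
  LT 90: heading 225 -> 315
  RT 270: heading 315 -> 45
  PU: pen up
  -- iteration 3/5 --
  LT 90: heading 45 -> 135
  RT 270: heading 135 -> 225
  PU: pen up
  -- iteration 4/5 --
  LT 90: heading 225 -> 315
  RT 270: heading 315 -> 45
  PU: pen up
  -- iteration 5/5 --
  LT 90: heading 45 -> 135
  RT 270: heading 135 -> 225
  PU: pen up
]
FD 8: (-2.636,9.364) -> (-8.293,3.707) [heading=225, move]
PD: pen down
Final: pos=(-8.293,3.707), heading=225, 1 segment(s) drawn

Answer: -8.293 3.707 225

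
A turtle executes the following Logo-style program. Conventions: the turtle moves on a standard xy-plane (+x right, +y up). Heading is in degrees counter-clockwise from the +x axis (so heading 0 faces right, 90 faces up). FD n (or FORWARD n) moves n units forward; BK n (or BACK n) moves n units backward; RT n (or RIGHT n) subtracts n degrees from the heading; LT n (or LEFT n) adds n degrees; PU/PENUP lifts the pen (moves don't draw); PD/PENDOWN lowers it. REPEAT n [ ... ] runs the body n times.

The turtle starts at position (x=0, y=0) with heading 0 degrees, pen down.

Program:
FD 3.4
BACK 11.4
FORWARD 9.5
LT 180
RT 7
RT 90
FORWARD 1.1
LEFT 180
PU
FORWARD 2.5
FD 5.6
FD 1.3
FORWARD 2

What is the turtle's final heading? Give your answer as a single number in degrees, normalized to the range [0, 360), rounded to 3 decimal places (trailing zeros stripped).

Answer: 263

Derivation:
Executing turtle program step by step:
Start: pos=(0,0), heading=0, pen down
FD 3.4: (0,0) -> (3.4,0) [heading=0, draw]
BK 11.4: (3.4,0) -> (-8,0) [heading=0, draw]
FD 9.5: (-8,0) -> (1.5,0) [heading=0, draw]
LT 180: heading 0 -> 180
RT 7: heading 180 -> 173
RT 90: heading 173 -> 83
FD 1.1: (1.5,0) -> (1.634,1.092) [heading=83, draw]
LT 180: heading 83 -> 263
PU: pen up
FD 2.5: (1.634,1.092) -> (1.329,-1.39) [heading=263, move]
FD 5.6: (1.329,-1.39) -> (0.647,-6.948) [heading=263, move]
FD 1.3: (0.647,-6.948) -> (0.488,-8.238) [heading=263, move]
FD 2: (0.488,-8.238) -> (0.245,-10.223) [heading=263, move]
Final: pos=(0.245,-10.223), heading=263, 4 segment(s) drawn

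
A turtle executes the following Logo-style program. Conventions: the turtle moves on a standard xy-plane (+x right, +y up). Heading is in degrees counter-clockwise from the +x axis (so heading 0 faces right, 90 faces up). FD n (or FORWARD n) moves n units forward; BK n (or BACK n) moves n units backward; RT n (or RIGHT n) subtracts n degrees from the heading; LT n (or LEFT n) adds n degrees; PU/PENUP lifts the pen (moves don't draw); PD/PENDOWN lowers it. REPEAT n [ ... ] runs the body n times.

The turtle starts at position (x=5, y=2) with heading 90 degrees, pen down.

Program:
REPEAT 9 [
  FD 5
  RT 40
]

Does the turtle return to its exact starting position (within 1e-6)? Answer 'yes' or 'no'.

Answer: yes

Derivation:
Executing turtle program step by step:
Start: pos=(5,2), heading=90, pen down
REPEAT 9 [
  -- iteration 1/9 --
  FD 5: (5,2) -> (5,7) [heading=90, draw]
  RT 40: heading 90 -> 50
  -- iteration 2/9 --
  FD 5: (5,7) -> (8.214,10.83) [heading=50, draw]
  RT 40: heading 50 -> 10
  -- iteration 3/9 --
  FD 5: (8.214,10.83) -> (13.138,11.698) [heading=10, draw]
  RT 40: heading 10 -> 330
  -- iteration 4/9 --
  FD 5: (13.138,11.698) -> (17.468,9.198) [heading=330, draw]
  RT 40: heading 330 -> 290
  -- iteration 5/9 --
  FD 5: (17.468,9.198) -> (19.178,4.5) [heading=290, draw]
  RT 40: heading 290 -> 250
  -- iteration 6/9 --
  FD 5: (19.178,4.5) -> (17.468,-0.198) [heading=250, draw]
  RT 40: heading 250 -> 210
  -- iteration 7/9 --
  FD 5: (17.468,-0.198) -> (13.138,-2.698) [heading=210, draw]
  RT 40: heading 210 -> 170
  -- iteration 8/9 --
  FD 5: (13.138,-2.698) -> (8.214,-1.83) [heading=170, draw]
  RT 40: heading 170 -> 130
  -- iteration 9/9 --
  FD 5: (8.214,-1.83) -> (5,2) [heading=130, draw]
  RT 40: heading 130 -> 90
]
Final: pos=(5,2), heading=90, 9 segment(s) drawn

Start position: (5, 2)
Final position: (5, 2)
Distance = 0; < 1e-6 -> CLOSED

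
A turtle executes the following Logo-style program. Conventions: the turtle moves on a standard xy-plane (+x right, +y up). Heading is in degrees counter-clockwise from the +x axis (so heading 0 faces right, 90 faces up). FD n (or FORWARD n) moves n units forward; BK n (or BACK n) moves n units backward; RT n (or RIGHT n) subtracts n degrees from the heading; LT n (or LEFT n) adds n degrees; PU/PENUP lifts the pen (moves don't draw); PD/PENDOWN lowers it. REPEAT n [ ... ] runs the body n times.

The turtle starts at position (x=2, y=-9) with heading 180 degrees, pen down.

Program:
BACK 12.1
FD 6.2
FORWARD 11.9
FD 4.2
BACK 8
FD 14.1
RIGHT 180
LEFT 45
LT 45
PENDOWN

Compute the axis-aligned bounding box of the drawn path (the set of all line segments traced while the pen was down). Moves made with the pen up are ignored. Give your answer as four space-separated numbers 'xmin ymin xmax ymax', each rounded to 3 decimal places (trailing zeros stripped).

Executing turtle program step by step:
Start: pos=(2,-9), heading=180, pen down
BK 12.1: (2,-9) -> (14.1,-9) [heading=180, draw]
FD 6.2: (14.1,-9) -> (7.9,-9) [heading=180, draw]
FD 11.9: (7.9,-9) -> (-4,-9) [heading=180, draw]
FD 4.2: (-4,-9) -> (-8.2,-9) [heading=180, draw]
BK 8: (-8.2,-9) -> (-0.2,-9) [heading=180, draw]
FD 14.1: (-0.2,-9) -> (-14.3,-9) [heading=180, draw]
RT 180: heading 180 -> 0
LT 45: heading 0 -> 45
LT 45: heading 45 -> 90
PD: pen down
Final: pos=(-14.3,-9), heading=90, 6 segment(s) drawn

Segment endpoints: x in {-14.3, -8.2, -4, -0.2, 2, 7.9, 14.1}, y in {-9, -9}
xmin=-14.3, ymin=-9, xmax=14.1, ymax=-9

Answer: -14.3 -9 14.1 -9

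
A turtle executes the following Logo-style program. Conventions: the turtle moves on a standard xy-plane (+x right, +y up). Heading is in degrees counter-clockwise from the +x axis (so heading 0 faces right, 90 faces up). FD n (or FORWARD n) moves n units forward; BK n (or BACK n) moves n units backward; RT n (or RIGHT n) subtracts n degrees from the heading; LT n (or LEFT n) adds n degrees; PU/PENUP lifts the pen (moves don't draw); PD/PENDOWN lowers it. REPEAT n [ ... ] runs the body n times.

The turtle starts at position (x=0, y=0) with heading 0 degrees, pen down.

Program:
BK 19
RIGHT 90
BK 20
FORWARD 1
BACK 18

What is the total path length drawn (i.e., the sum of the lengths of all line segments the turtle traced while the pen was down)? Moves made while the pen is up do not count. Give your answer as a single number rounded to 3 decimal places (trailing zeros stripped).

Answer: 58

Derivation:
Executing turtle program step by step:
Start: pos=(0,0), heading=0, pen down
BK 19: (0,0) -> (-19,0) [heading=0, draw]
RT 90: heading 0 -> 270
BK 20: (-19,0) -> (-19,20) [heading=270, draw]
FD 1: (-19,20) -> (-19,19) [heading=270, draw]
BK 18: (-19,19) -> (-19,37) [heading=270, draw]
Final: pos=(-19,37), heading=270, 4 segment(s) drawn

Segment lengths:
  seg 1: (0,0) -> (-19,0), length = 19
  seg 2: (-19,0) -> (-19,20), length = 20
  seg 3: (-19,20) -> (-19,19), length = 1
  seg 4: (-19,19) -> (-19,37), length = 18
Total = 58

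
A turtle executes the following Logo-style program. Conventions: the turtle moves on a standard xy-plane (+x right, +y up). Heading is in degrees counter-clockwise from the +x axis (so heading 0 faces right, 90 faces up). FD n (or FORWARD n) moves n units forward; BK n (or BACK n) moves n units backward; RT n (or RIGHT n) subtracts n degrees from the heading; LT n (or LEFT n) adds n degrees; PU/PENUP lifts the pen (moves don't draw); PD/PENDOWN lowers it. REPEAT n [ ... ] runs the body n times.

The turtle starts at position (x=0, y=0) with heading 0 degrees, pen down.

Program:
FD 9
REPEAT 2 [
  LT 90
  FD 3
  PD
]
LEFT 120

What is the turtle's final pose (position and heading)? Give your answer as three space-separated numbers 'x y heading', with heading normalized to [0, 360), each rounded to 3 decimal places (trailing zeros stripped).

Answer: 6 3 300

Derivation:
Executing turtle program step by step:
Start: pos=(0,0), heading=0, pen down
FD 9: (0,0) -> (9,0) [heading=0, draw]
REPEAT 2 [
  -- iteration 1/2 --
  LT 90: heading 0 -> 90
  FD 3: (9,0) -> (9,3) [heading=90, draw]
  PD: pen down
  -- iteration 2/2 --
  LT 90: heading 90 -> 180
  FD 3: (9,3) -> (6,3) [heading=180, draw]
  PD: pen down
]
LT 120: heading 180 -> 300
Final: pos=(6,3), heading=300, 3 segment(s) drawn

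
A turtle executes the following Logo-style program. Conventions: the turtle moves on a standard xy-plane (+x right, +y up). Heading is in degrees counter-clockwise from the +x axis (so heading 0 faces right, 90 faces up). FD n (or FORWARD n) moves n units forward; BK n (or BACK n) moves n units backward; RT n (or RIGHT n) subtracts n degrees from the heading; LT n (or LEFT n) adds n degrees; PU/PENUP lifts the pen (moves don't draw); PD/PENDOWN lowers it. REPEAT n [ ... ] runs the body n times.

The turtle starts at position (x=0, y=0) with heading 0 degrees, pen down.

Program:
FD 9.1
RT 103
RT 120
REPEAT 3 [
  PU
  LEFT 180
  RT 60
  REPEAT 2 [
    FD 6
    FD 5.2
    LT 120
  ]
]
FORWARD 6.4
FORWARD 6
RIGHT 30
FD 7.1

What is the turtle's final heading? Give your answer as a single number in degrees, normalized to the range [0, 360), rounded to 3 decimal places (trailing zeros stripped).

Answer: 107

Derivation:
Executing turtle program step by step:
Start: pos=(0,0), heading=0, pen down
FD 9.1: (0,0) -> (9.1,0) [heading=0, draw]
RT 103: heading 0 -> 257
RT 120: heading 257 -> 137
REPEAT 3 [
  -- iteration 1/3 --
  PU: pen up
  LT 180: heading 137 -> 317
  RT 60: heading 317 -> 257
  REPEAT 2 [
    -- iteration 1/2 --
    FD 6: (9.1,0) -> (7.75,-5.846) [heading=257, move]
    FD 5.2: (7.75,-5.846) -> (6.581,-10.913) [heading=257, move]
    LT 120: heading 257 -> 17
    -- iteration 2/2 --
    FD 6: (6.581,-10.913) -> (12.318,-9.159) [heading=17, move]
    FD 5.2: (12.318,-9.159) -> (17.291,-7.638) [heading=17, move]
    LT 120: heading 17 -> 137
  ]
  -- iteration 2/3 --
  PU: pen up
  LT 180: heading 137 -> 317
  RT 60: heading 317 -> 257
  REPEAT 2 [
    -- iteration 1/2 --
    FD 6: (17.291,-7.638) -> (15.941,-13.485) [heading=257, move]
    FD 5.2: (15.941,-13.485) -> (14.772,-18.551) [heading=257, move]
    LT 120: heading 257 -> 17
    -- iteration 2/2 --
    FD 6: (14.772,-18.551) -> (20.51,-16.797) [heading=17, move]
    FD 5.2: (20.51,-16.797) -> (25.482,-15.277) [heading=17, move]
    LT 120: heading 17 -> 137
  ]
  -- iteration 3/3 --
  PU: pen up
  LT 180: heading 137 -> 317
  RT 60: heading 317 -> 257
  REPEAT 2 [
    -- iteration 1/2 --
    FD 6: (25.482,-15.277) -> (24.133,-21.123) [heading=257, move]
    FD 5.2: (24.133,-21.123) -> (22.963,-26.19) [heading=257, move]
    LT 120: heading 257 -> 17
    -- iteration 2/2 --
    FD 6: (22.963,-26.19) -> (28.701,-24.435) [heading=17, move]
    FD 5.2: (28.701,-24.435) -> (33.673,-22.915) [heading=17, move]
    LT 120: heading 17 -> 137
  ]
]
FD 6.4: (33.673,-22.915) -> (28.993,-18.55) [heading=137, move]
FD 6: (28.993,-18.55) -> (24.605,-14.458) [heading=137, move]
RT 30: heading 137 -> 107
FD 7.1: (24.605,-14.458) -> (22.529,-7.669) [heading=107, move]
Final: pos=(22.529,-7.669), heading=107, 1 segment(s) drawn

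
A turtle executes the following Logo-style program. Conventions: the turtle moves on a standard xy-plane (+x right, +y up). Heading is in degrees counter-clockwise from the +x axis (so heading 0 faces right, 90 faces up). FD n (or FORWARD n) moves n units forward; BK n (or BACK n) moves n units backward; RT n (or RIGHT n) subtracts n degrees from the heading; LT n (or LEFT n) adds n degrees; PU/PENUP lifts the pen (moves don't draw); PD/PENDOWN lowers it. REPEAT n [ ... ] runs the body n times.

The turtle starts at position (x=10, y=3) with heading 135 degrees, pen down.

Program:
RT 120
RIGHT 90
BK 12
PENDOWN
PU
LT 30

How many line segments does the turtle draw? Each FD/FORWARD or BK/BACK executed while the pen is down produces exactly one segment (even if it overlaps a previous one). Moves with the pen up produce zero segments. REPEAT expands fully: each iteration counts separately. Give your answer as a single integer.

Executing turtle program step by step:
Start: pos=(10,3), heading=135, pen down
RT 120: heading 135 -> 15
RT 90: heading 15 -> 285
BK 12: (10,3) -> (6.894,14.591) [heading=285, draw]
PD: pen down
PU: pen up
LT 30: heading 285 -> 315
Final: pos=(6.894,14.591), heading=315, 1 segment(s) drawn
Segments drawn: 1

Answer: 1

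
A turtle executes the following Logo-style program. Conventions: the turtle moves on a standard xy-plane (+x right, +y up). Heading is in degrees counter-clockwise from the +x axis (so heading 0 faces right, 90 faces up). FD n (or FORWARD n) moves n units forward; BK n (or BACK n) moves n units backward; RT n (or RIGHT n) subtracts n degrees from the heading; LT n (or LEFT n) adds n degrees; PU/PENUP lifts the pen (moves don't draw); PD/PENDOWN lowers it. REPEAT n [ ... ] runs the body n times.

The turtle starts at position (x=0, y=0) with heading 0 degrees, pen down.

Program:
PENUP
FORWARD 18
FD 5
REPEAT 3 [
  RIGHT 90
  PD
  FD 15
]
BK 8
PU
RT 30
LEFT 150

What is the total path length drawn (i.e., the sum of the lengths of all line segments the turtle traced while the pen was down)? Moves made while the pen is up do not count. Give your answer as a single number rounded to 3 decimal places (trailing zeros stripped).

Executing turtle program step by step:
Start: pos=(0,0), heading=0, pen down
PU: pen up
FD 18: (0,0) -> (18,0) [heading=0, move]
FD 5: (18,0) -> (23,0) [heading=0, move]
REPEAT 3 [
  -- iteration 1/3 --
  RT 90: heading 0 -> 270
  PD: pen down
  FD 15: (23,0) -> (23,-15) [heading=270, draw]
  -- iteration 2/3 --
  RT 90: heading 270 -> 180
  PD: pen down
  FD 15: (23,-15) -> (8,-15) [heading=180, draw]
  -- iteration 3/3 --
  RT 90: heading 180 -> 90
  PD: pen down
  FD 15: (8,-15) -> (8,0) [heading=90, draw]
]
BK 8: (8,0) -> (8,-8) [heading=90, draw]
PU: pen up
RT 30: heading 90 -> 60
LT 150: heading 60 -> 210
Final: pos=(8,-8), heading=210, 4 segment(s) drawn

Segment lengths:
  seg 1: (23,0) -> (23,-15), length = 15
  seg 2: (23,-15) -> (8,-15), length = 15
  seg 3: (8,-15) -> (8,0), length = 15
  seg 4: (8,0) -> (8,-8), length = 8
Total = 53

Answer: 53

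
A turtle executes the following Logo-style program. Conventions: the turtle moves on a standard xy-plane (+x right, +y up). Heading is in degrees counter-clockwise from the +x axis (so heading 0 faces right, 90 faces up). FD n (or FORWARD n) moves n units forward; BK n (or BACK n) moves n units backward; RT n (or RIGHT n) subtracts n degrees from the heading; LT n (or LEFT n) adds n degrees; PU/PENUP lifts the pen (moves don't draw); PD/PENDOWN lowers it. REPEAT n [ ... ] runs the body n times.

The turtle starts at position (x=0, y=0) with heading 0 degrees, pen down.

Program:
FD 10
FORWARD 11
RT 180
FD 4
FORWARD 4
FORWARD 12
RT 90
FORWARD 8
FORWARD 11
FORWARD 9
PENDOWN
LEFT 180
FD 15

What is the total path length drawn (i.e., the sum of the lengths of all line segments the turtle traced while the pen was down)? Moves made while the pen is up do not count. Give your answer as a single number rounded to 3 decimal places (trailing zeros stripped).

Executing turtle program step by step:
Start: pos=(0,0), heading=0, pen down
FD 10: (0,0) -> (10,0) [heading=0, draw]
FD 11: (10,0) -> (21,0) [heading=0, draw]
RT 180: heading 0 -> 180
FD 4: (21,0) -> (17,0) [heading=180, draw]
FD 4: (17,0) -> (13,0) [heading=180, draw]
FD 12: (13,0) -> (1,0) [heading=180, draw]
RT 90: heading 180 -> 90
FD 8: (1,0) -> (1,8) [heading=90, draw]
FD 11: (1,8) -> (1,19) [heading=90, draw]
FD 9: (1,19) -> (1,28) [heading=90, draw]
PD: pen down
LT 180: heading 90 -> 270
FD 15: (1,28) -> (1,13) [heading=270, draw]
Final: pos=(1,13), heading=270, 9 segment(s) drawn

Segment lengths:
  seg 1: (0,0) -> (10,0), length = 10
  seg 2: (10,0) -> (21,0), length = 11
  seg 3: (21,0) -> (17,0), length = 4
  seg 4: (17,0) -> (13,0), length = 4
  seg 5: (13,0) -> (1,0), length = 12
  seg 6: (1,0) -> (1,8), length = 8
  seg 7: (1,8) -> (1,19), length = 11
  seg 8: (1,19) -> (1,28), length = 9
  seg 9: (1,28) -> (1,13), length = 15
Total = 84

Answer: 84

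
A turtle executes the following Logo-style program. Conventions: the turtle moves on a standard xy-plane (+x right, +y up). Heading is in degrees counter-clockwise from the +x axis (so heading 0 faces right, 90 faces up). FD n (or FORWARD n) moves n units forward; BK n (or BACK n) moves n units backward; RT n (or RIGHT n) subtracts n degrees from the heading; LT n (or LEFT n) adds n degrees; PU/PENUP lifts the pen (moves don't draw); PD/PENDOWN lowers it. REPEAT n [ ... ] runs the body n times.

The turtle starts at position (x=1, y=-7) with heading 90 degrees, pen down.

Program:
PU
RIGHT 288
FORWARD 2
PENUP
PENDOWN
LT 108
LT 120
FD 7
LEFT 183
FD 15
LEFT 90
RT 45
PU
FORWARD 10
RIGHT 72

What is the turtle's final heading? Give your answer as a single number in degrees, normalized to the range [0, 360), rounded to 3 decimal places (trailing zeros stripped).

Answer: 186

Derivation:
Executing turtle program step by step:
Start: pos=(1,-7), heading=90, pen down
PU: pen up
RT 288: heading 90 -> 162
FD 2: (1,-7) -> (-0.902,-6.382) [heading=162, move]
PU: pen up
PD: pen down
LT 108: heading 162 -> 270
LT 120: heading 270 -> 30
FD 7: (-0.902,-6.382) -> (5.16,-2.882) [heading=30, draw]
LT 183: heading 30 -> 213
FD 15: (5.16,-2.882) -> (-7.42,-11.052) [heading=213, draw]
LT 90: heading 213 -> 303
RT 45: heading 303 -> 258
PU: pen up
FD 10: (-7.42,-11.052) -> (-9.499,-20.833) [heading=258, move]
RT 72: heading 258 -> 186
Final: pos=(-9.499,-20.833), heading=186, 2 segment(s) drawn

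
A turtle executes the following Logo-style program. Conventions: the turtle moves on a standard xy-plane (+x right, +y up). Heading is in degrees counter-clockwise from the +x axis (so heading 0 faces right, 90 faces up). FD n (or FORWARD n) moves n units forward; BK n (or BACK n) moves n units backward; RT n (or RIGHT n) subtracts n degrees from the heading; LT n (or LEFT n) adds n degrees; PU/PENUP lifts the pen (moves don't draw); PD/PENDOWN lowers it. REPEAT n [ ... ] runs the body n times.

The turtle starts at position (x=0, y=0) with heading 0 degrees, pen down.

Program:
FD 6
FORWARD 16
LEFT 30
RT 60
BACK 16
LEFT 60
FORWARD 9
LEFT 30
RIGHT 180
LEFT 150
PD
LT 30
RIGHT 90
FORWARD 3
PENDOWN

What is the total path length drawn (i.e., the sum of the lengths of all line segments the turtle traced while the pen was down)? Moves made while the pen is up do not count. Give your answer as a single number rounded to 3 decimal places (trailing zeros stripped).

Answer: 50

Derivation:
Executing turtle program step by step:
Start: pos=(0,0), heading=0, pen down
FD 6: (0,0) -> (6,0) [heading=0, draw]
FD 16: (6,0) -> (22,0) [heading=0, draw]
LT 30: heading 0 -> 30
RT 60: heading 30 -> 330
BK 16: (22,0) -> (8.144,8) [heading=330, draw]
LT 60: heading 330 -> 30
FD 9: (8.144,8) -> (15.938,12.5) [heading=30, draw]
LT 30: heading 30 -> 60
RT 180: heading 60 -> 240
LT 150: heading 240 -> 30
PD: pen down
LT 30: heading 30 -> 60
RT 90: heading 60 -> 330
FD 3: (15.938,12.5) -> (18.536,11) [heading=330, draw]
PD: pen down
Final: pos=(18.536,11), heading=330, 5 segment(s) drawn

Segment lengths:
  seg 1: (0,0) -> (6,0), length = 6
  seg 2: (6,0) -> (22,0), length = 16
  seg 3: (22,0) -> (8.144,8), length = 16
  seg 4: (8.144,8) -> (15.938,12.5), length = 9
  seg 5: (15.938,12.5) -> (18.536,11), length = 3
Total = 50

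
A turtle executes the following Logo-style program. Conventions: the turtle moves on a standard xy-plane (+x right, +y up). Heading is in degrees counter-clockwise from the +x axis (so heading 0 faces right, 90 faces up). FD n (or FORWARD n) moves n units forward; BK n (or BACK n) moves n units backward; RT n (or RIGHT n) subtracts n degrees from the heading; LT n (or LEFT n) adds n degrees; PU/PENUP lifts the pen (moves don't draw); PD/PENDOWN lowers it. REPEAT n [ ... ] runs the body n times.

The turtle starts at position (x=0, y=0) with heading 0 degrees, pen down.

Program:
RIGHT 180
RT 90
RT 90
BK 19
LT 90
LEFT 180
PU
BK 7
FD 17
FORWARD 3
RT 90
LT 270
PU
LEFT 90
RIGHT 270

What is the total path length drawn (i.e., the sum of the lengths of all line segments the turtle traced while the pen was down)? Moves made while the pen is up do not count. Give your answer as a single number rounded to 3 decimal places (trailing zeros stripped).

Executing turtle program step by step:
Start: pos=(0,0), heading=0, pen down
RT 180: heading 0 -> 180
RT 90: heading 180 -> 90
RT 90: heading 90 -> 0
BK 19: (0,0) -> (-19,0) [heading=0, draw]
LT 90: heading 0 -> 90
LT 180: heading 90 -> 270
PU: pen up
BK 7: (-19,0) -> (-19,7) [heading=270, move]
FD 17: (-19,7) -> (-19,-10) [heading=270, move]
FD 3: (-19,-10) -> (-19,-13) [heading=270, move]
RT 90: heading 270 -> 180
LT 270: heading 180 -> 90
PU: pen up
LT 90: heading 90 -> 180
RT 270: heading 180 -> 270
Final: pos=(-19,-13), heading=270, 1 segment(s) drawn

Segment lengths:
  seg 1: (0,0) -> (-19,0), length = 19
Total = 19

Answer: 19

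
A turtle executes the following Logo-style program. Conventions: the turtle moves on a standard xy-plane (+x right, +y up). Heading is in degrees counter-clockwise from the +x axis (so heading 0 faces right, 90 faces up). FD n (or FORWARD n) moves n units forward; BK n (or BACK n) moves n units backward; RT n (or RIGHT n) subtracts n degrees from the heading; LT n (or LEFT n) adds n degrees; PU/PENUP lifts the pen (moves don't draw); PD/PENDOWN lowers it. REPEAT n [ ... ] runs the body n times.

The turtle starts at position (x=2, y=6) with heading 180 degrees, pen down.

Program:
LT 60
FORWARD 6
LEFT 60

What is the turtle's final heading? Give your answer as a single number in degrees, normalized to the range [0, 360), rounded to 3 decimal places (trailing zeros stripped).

Answer: 300

Derivation:
Executing turtle program step by step:
Start: pos=(2,6), heading=180, pen down
LT 60: heading 180 -> 240
FD 6: (2,6) -> (-1,0.804) [heading=240, draw]
LT 60: heading 240 -> 300
Final: pos=(-1,0.804), heading=300, 1 segment(s) drawn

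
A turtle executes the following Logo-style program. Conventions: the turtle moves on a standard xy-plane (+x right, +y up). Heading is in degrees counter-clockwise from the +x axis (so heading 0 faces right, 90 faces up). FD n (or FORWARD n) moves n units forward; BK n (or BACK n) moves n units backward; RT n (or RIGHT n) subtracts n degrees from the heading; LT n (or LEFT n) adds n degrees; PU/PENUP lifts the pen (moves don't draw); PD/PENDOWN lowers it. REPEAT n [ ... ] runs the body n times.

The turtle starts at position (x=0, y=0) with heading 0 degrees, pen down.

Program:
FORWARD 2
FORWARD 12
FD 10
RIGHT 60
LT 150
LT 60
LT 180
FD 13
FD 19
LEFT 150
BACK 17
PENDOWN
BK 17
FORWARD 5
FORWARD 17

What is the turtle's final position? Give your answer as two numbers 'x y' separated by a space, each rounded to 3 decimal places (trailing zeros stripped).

Executing turtle program step by step:
Start: pos=(0,0), heading=0, pen down
FD 2: (0,0) -> (2,0) [heading=0, draw]
FD 12: (2,0) -> (14,0) [heading=0, draw]
FD 10: (14,0) -> (24,0) [heading=0, draw]
RT 60: heading 0 -> 300
LT 150: heading 300 -> 90
LT 60: heading 90 -> 150
LT 180: heading 150 -> 330
FD 13: (24,0) -> (35.258,-6.5) [heading=330, draw]
FD 19: (35.258,-6.5) -> (51.713,-16) [heading=330, draw]
LT 150: heading 330 -> 120
BK 17: (51.713,-16) -> (60.213,-30.722) [heading=120, draw]
PD: pen down
BK 17: (60.213,-30.722) -> (68.713,-45.445) [heading=120, draw]
FD 5: (68.713,-45.445) -> (66.213,-41.115) [heading=120, draw]
FD 17: (66.213,-41.115) -> (57.713,-26.392) [heading=120, draw]
Final: pos=(57.713,-26.392), heading=120, 9 segment(s) drawn

Answer: 57.713 -26.392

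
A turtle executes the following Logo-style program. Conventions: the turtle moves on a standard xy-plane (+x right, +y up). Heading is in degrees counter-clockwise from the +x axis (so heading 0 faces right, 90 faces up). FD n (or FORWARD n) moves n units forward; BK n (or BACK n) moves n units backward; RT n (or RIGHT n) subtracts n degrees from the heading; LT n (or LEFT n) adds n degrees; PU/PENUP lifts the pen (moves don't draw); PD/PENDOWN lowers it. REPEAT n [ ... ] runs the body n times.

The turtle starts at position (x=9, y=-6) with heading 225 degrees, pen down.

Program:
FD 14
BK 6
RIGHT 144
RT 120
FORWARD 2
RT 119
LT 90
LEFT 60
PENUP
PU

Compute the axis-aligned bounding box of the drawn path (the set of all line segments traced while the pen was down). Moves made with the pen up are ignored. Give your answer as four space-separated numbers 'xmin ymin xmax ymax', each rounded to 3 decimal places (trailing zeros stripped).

Executing turtle program step by step:
Start: pos=(9,-6), heading=225, pen down
FD 14: (9,-6) -> (-0.899,-15.899) [heading=225, draw]
BK 6: (-0.899,-15.899) -> (3.343,-11.657) [heading=225, draw]
RT 144: heading 225 -> 81
RT 120: heading 81 -> 321
FD 2: (3.343,-11.657) -> (4.897,-12.915) [heading=321, draw]
RT 119: heading 321 -> 202
LT 90: heading 202 -> 292
LT 60: heading 292 -> 352
PU: pen up
PU: pen up
Final: pos=(4.897,-12.915), heading=352, 3 segment(s) drawn

Segment endpoints: x in {-0.899, 3.343, 4.897, 9}, y in {-15.899, -12.915, -11.657, -6}
xmin=-0.899, ymin=-15.899, xmax=9, ymax=-6

Answer: -0.899 -15.899 9 -6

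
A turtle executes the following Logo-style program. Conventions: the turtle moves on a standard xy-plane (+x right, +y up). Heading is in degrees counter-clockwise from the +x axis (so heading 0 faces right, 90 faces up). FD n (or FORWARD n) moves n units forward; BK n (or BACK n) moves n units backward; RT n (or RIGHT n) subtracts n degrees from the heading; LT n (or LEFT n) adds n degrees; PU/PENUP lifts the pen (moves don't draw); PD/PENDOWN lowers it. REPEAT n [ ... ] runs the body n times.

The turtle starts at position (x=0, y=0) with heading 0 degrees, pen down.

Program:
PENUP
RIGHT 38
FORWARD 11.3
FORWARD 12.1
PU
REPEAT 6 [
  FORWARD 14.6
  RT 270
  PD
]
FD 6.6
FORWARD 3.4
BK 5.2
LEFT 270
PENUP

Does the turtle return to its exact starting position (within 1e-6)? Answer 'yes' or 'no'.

Answer: no

Derivation:
Executing turtle program step by step:
Start: pos=(0,0), heading=0, pen down
PU: pen up
RT 38: heading 0 -> 322
FD 11.3: (0,0) -> (8.905,-6.957) [heading=322, move]
FD 12.1: (8.905,-6.957) -> (18.439,-14.406) [heading=322, move]
PU: pen up
REPEAT 6 [
  -- iteration 1/6 --
  FD 14.6: (18.439,-14.406) -> (29.944,-23.395) [heading=322, move]
  RT 270: heading 322 -> 52
  PD: pen down
  -- iteration 2/6 --
  FD 14.6: (29.944,-23.395) -> (38.933,-11.89) [heading=52, draw]
  RT 270: heading 52 -> 142
  PD: pen down
  -- iteration 3/6 --
  FD 14.6: (38.933,-11.89) -> (27.428,-2.902) [heading=142, draw]
  RT 270: heading 142 -> 232
  PD: pen down
  -- iteration 4/6 --
  FD 14.6: (27.428,-2.902) -> (18.439,-14.406) [heading=232, draw]
  RT 270: heading 232 -> 322
  PD: pen down
  -- iteration 5/6 --
  FD 14.6: (18.439,-14.406) -> (29.944,-23.395) [heading=322, draw]
  RT 270: heading 322 -> 52
  PD: pen down
  -- iteration 6/6 --
  FD 14.6: (29.944,-23.395) -> (38.933,-11.89) [heading=52, draw]
  RT 270: heading 52 -> 142
  PD: pen down
]
FD 6.6: (38.933,-11.89) -> (33.732,-7.827) [heading=142, draw]
FD 3.4: (33.732,-7.827) -> (31.053,-5.734) [heading=142, draw]
BK 5.2: (31.053,-5.734) -> (35.151,-8.935) [heading=142, draw]
LT 270: heading 142 -> 52
PU: pen up
Final: pos=(35.151,-8.935), heading=52, 8 segment(s) drawn

Start position: (0, 0)
Final position: (35.151, -8.935)
Distance = 36.268; >= 1e-6 -> NOT closed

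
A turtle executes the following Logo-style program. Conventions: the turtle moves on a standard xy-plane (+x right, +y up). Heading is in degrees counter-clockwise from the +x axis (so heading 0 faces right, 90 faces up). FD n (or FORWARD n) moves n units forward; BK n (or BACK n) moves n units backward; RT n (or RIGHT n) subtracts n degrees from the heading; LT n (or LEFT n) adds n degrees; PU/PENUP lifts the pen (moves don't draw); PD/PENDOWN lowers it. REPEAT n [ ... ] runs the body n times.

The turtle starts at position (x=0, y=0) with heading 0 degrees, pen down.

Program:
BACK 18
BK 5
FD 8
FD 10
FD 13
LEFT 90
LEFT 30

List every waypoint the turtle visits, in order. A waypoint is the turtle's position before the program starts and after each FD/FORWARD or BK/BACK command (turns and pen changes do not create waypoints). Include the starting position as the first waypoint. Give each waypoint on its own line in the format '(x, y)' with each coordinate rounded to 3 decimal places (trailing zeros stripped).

Executing turtle program step by step:
Start: pos=(0,0), heading=0, pen down
BK 18: (0,0) -> (-18,0) [heading=0, draw]
BK 5: (-18,0) -> (-23,0) [heading=0, draw]
FD 8: (-23,0) -> (-15,0) [heading=0, draw]
FD 10: (-15,0) -> (-5,0) [heading=0, draw]
FD 13: (-5,0) -> (8,0) [heading=0, draw]
LT 90: heading 0 -> 90
LT 30: heading 90 -> 120
Final: pos=(8,0), heading=120, 5 segment(s) drawn
Waypoints (6 total):
(0, 0)
(-18, 0)
(-23, 0)
(-15, 0)
(-5, 0)
(8, 0)

Answer: (0, 0)
(-18, 0)
(-23, 0)
(-15, 0)
(-5, 0)
(8, 0)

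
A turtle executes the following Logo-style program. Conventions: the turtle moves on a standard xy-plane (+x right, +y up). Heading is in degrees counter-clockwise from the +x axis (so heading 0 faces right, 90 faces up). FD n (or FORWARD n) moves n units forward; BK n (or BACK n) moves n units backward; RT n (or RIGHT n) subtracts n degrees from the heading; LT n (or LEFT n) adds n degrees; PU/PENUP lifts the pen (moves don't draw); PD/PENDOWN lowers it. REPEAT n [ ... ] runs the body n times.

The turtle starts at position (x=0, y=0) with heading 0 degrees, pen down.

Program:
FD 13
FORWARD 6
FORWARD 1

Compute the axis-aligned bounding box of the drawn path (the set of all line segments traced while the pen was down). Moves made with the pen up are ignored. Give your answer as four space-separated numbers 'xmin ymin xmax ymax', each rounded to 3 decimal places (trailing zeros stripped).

Answer: 0 0 20 0

Derivation:
Executing turtle program step by step:
Start: pos=(0,0), heading=0, pen down
FD 13: (0,0) -> (13,0) [heading=0, draw]
FD 6: (13,0) -> (19,0) [heading=0, draw]
FD 1: (19,0) -> (20,0) [heading=0, draw]
Final: pos=(20,0), heading=0, 3 segment(s) drawn

Segment endpoints: x in {0, 13, 19, 20}, y in {0}
xmin=0, ymin=0, xmax=20, ymax=0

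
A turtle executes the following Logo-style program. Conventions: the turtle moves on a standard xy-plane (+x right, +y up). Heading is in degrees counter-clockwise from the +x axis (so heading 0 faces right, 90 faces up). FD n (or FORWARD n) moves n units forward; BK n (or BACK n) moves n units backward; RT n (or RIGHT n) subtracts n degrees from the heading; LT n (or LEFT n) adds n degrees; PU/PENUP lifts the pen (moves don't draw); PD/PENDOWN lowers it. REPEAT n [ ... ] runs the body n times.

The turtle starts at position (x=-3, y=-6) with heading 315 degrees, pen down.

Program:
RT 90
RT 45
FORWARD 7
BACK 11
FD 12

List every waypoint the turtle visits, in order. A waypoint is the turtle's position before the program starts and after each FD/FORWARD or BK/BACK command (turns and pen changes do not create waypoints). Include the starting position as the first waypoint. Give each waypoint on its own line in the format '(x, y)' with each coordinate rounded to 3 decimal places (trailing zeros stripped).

Executing turtle program step by step:
Start: pos=(-3,-6), heading=315, pen down
RT 90: heading 315 -> 225
RT 45: heading 225 -> 180
FD 7: (-3,-6) -> (-10,-6) [heading=180, draw]
BK 11: (-10,-6) -> (1,-6) [heading=180, draw]
FD 12: (1,-6) -> (-11,-6) [heading=180, draw]
Final: pos=(-11,-6), heading=180, 3 segment(s) drawn
Waypoints (4 total):
(-3, -6)
(-10, -6)
(1, -6)
(-11, -6)

Answer: (-3, -6)
(-10, -6)
(1, -6)
(-11, -6)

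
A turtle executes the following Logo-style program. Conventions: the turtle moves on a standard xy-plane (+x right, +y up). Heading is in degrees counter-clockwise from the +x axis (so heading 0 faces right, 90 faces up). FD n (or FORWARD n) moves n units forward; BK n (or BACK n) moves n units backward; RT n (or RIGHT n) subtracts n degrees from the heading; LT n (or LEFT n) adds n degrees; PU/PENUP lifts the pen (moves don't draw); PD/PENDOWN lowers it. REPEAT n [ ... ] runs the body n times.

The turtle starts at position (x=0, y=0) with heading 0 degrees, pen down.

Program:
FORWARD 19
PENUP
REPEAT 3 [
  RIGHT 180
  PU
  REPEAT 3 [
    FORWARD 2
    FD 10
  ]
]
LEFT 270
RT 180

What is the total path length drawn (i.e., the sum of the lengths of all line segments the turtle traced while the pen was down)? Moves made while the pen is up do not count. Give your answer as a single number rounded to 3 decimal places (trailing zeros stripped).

Executing turtle program step by step:
Start: pos=(0,0), heading=0, pen down
FD 19: (0,0) -> (19,0) [heading=0, draw]
PU: pen up
REPEAT 3 [
  -- iteration 1/3 --
  RT 180: heading 0 -> 180
  PU: pen up
  REPEAT 3 [
    -- iteration 1/3 --
    FD 2: (19,0) -> (17,0) [heading=180, move]
    FD 10: (17,0) -> (7,0) [heading=180, move]
    -- iteration 2/3 --
    FD 2: (7,0) -> (5,0) [heading=180, move]
    FD 10: (5,0) -> (-5,0) [heading=180, move]
    -- iteration 3/3 --
    FD 2: (-5,0) -> (-7,0) [heading=180, move]
    FD 10: (-7,0) -> (-17,0) [heading=180, move]
  ]
  -- iteration 2/3 --
  RT 180: heading 180 -> 0
  PU: pen up
  REPEAT 3 [
    -- iteration 1/3 --
    FD 2: (-17,0) -> (-15,0) [heading=0, move]
    FD 10: (-15,0) -> (-5,0) [heading=0, move]
    -- iteration 2/3 --
    FD 2: (-5,0) -> (-3,0) [heading=0, move]
    FD 10: (-3,0) -> (7,0) [heading=0, move]
    -- iteration 3/3 --
    FD 2: (7,0) -> (9,0) [heading=0, move]
    FD 10: (9,0) -> (19,0) [heading=0, move]
  ]
  -- iteration 3/3 --
  RT 180: heading 0 -> 180
  PU: pen up
  REPEAT 3 [
    -- iteration 1/3 --
    FD 2: (19,0) -> (17,0) [heading=180, move]
    FD 10: (17,0) -> (7,0) [heading=180, move]
    -- iteration 2/3 --
    FD 2: (7,0) -> (5,0) [heading=180, move]
    FD 10: (5,0) -> (-5,0) [heading=180, move]
    -- iteration 3/3 --
    FD 2: (-5,0) -> (-7,0) [heading=180, move]
    FD 10: (-7,0) -> (-17,0) [heading=180, move]
  ]
]
LT 270: heading 180 -> 90
RT 180: heading 90 -> 270
Final: pos=(-17,0), heading=270, 1 segment(s) drawn

Segment lengths:
  seg 1: (0,0) -> (19,0), length = 19
Total = 19

Answer: 19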